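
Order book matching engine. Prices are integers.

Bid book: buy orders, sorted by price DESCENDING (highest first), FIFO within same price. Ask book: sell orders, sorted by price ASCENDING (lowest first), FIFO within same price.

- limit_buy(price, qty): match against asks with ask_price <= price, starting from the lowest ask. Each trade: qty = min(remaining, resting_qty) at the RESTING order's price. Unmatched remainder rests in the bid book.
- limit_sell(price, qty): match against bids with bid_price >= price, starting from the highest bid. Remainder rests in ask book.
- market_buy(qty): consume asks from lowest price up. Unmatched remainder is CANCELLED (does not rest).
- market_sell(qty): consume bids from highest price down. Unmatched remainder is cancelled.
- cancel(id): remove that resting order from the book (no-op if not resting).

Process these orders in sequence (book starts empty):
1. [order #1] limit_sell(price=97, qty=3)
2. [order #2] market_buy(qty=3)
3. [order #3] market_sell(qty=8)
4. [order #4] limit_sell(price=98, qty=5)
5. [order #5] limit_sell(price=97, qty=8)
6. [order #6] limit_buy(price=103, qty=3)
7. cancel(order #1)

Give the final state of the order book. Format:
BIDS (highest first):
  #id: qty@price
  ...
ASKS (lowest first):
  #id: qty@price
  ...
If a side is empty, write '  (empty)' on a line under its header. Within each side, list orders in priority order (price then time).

Answer: BIDS (highest first):
  (empty)
ASKS (lowest first):
  #5: 5@97
  #4: 5@98

Derivation:
After op 1 [order #1] limit_sell(price=97, qty=3): fills=none; bids=[-] asks=[#1:3@97]
After op 2 [order #2] market_buy(qty=3): fills=#2x#1:3@97; bids=[-] asks=[-]
After op 3 [order #3] market_sell(qty=8): fills=none; bids=[-] asks=[-]
After op 4 [order #4] limit_sell(price=98, qty=5): fills=none; bids=[-] asks=[#4:5@98]
After op 5 [order #5] limit_sell(price=97, qty=8): fills=none; bids=[-] asks=[#5:8@97 #4:5@98]
After op 6 [order #6] limit_buy(price=103, qty=3): fills=#6x#5:3@97; bids=[-] asks=[#5:5@97 #4:5@98]
After op 7 cancel(order #1): fills=none; bids=[-] asks=[#5:5@97 #4:5@98]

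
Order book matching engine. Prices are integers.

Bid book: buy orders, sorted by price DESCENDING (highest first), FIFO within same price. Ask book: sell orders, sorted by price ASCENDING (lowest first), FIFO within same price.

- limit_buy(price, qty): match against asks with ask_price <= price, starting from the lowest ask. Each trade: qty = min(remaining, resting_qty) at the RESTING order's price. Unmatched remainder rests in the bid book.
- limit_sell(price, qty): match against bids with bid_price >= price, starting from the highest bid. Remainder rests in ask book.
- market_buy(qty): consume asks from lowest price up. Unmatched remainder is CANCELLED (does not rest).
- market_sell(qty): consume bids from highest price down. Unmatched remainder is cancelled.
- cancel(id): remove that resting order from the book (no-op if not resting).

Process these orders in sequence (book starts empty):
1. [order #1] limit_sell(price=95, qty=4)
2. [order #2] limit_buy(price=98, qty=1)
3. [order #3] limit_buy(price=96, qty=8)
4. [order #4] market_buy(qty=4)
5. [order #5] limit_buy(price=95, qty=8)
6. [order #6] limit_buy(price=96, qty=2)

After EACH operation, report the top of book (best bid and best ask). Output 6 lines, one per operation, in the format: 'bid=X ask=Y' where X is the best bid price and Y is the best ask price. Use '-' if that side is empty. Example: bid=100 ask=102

Answer: bid=- ask=95
bid=- ask=95
bid=96 ask=-
bid=96 ask=-
bid=96 ask=-
bid=96 ask=-

Derivation:
After op 1 [order #1] limit_sell(price=95, qty=4): fills=none; bids=[-] asks=[#1:4@95]
After op 2 [order #2] limit_buy(price=98, qty=1): fills=#2x#1:1@95; bids=[-] asks=[#1:3@95]
After op 3 [order #3] limit_buy(price=96, qty=8): fills=#3x#1:3@95; bids=[#3:5@96] asks=[-]
After op 4 [order #4] market_buy(qty=4): fills=none; bids=[#3:5@96] asks=[-]
After op 5 [order #5] limit_buy(price=95, qty=8): fills=none; bids=[#3:5@96 #5:8@95] asks=[-]
After op 6 [order #6] limit_buy(price=96, qty=2): fills=none; bids=[#3:5@96 #6:2@96 #5:8@95] asks=[-]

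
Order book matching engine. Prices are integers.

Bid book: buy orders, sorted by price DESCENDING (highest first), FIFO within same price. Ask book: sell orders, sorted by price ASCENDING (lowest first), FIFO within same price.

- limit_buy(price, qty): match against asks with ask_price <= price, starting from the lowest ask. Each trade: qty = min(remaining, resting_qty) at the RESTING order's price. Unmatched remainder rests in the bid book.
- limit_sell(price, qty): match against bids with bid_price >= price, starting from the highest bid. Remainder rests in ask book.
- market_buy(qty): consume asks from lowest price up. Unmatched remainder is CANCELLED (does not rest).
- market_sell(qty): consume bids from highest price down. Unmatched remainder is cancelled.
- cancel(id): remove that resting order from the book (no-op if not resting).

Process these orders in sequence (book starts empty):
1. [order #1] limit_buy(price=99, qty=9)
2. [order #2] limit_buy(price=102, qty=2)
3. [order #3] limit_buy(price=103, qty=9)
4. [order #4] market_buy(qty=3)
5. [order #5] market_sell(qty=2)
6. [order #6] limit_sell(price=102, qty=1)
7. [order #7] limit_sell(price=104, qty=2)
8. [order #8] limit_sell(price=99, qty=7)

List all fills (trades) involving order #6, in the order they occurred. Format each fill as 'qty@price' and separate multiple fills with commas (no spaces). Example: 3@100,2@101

Answer: 1@103

Derivation:
After op 1 [order #1] limit_buy(price=99, qty=9): fills=none; bids=[#1:9@99] asks=[-]
After op 2 [order #2] limit_buy(price=102, qty=2): fills=none; bids=[#2:2@102 #1:9@99] asks=[-]
After op 3 [order #3] limit_buy(price=103, qty=9): fills=none; bids=[#3:9@103 #2:2@102 #1:9@99] asks=[-]
After op 4 [order #4] market_buy(qty=3): fills=none; bids=[#3:9@103 #2:2@102 #1:9@99] asks=[-]
After op 5 [order #5] market_sell(qty=2): fills=#3x#5:2@103; bids=[#3:7@103 #2:2@102 #1:9@99] asks=[-]
After op 6 [order #6] limit_sell(price=102, qty=1): fills=#3x#6:1@103; bids=[#3:6@103 #2:2@102 #1:9@99] asks=[-]
After op 7 [order #7] limit_sell(price=104, qty=2): fills=none; bids=[#3:6@103 #2:2@102 #1:9@99] asks=[#7:2@104]
After op 8 [order #8] limit_sell(price=99, qty=7): fills=#3x#8:6@103 #2x#8:1@102; bids=[#2:1@102 #1:9@99] asks=[#7:2@104]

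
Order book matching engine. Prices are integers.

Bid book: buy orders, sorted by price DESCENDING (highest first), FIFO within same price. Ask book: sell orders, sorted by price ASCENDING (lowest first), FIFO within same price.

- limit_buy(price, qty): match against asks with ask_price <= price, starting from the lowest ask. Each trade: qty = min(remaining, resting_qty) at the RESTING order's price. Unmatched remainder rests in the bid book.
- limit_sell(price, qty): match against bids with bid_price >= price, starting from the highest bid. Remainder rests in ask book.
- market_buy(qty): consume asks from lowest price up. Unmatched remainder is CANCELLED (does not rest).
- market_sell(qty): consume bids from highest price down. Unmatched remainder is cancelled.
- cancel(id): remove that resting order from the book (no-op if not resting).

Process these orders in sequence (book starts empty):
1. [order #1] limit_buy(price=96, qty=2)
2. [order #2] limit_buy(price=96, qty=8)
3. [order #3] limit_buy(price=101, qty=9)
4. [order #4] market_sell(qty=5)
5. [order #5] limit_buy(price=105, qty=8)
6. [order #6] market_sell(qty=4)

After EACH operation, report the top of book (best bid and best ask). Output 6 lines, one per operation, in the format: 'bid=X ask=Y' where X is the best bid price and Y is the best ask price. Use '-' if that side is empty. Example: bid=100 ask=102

Answer: bid=96 ask=-
bid=96 ask=-
bid=101 ask=-
bid=101 ask=-
bid=105 ask=-
bid=105 ask=-

Derivation:
After op 1 [order #1] limit_buy(price=96, qty=2): fills=none; bids=[#1:2@96] asks=[-]
After op 2 [order #2] limit_buy(price=96, qty=8): fills=none; bids=[#1:2@96 #2:8@96] asks=[-]
After op 3 [order #3] limit_buy(price=101, qty=9): fills=none; bids=[#3:9@101 #1:2@96 #2:8@96] asks=[-]
After op 4 [order #4] market_sell(qty=5): fills=#3x#4:5@101; bids=[#3:4@101 #1:2@96 #2:8@96] asks=[-]
After op 5 [order #5] limit_buy(price=105, qty=8): fills=none; bids=[#5:8@105 #3:4@101 #1:2@96 #2:8@96] asks=[-]
After op 6 [order #6] market_sell(qty=4): fills=#5x#6:4@105; bids=[#5:4@105 #3:4@101 #1:2@96 #2:8@96] asks=[-]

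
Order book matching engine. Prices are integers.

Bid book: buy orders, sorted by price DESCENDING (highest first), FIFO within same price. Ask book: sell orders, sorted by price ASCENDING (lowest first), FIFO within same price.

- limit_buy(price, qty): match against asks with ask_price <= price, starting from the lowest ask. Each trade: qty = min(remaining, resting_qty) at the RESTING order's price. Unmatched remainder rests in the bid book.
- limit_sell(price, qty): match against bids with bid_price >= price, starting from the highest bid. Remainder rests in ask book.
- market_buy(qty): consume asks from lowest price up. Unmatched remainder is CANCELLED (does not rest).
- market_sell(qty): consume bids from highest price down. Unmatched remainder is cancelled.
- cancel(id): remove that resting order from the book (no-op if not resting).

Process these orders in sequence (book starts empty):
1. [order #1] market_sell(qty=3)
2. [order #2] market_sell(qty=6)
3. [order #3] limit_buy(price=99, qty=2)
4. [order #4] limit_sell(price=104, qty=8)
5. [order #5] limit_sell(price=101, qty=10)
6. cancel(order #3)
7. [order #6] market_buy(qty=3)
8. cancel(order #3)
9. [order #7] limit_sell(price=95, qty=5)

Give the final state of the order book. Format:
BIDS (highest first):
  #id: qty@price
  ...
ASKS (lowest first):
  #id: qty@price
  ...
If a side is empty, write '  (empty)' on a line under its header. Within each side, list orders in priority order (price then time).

Answer: BIDS (highest first):
  (empty)
ASKS (lowest first):
  #7: 5@95
  #5: 7@101
  #4: 8@104

Derivation:
After op 1 [order #1] market_sell(qty=3): fills=none; bids=[-] asks=[-]
After op 2 [order #2] market_sell(qty=6): fills=none; bids=[-] asks=[-]
After op 3 [order #3] limit_buy(price=99, qty=2): fills=none; bids=[#3:2@99] asks=[-]
After op 4 [order #4] limit_sell(price=104, qty=8): fills=none; bids=[#3:2@99] asks=[#4:8@104]
After op 5 [order #5] limit_sell(price=101, qty=10): fills=none; bids=[#3:2@99] asks=[#5:10@101 #4:8@104]
After op 6 cancel(order #3): fills=none; bids=[-] asks=[#5:10@101 #4:8@104]
After op 7 [order #6] market_buy(qty=3): fills=#6x#5:3@101; bids=[-] asks=[#5:7@101 #4:8@104]
After op 8 cancel(order #3): fills=none; bids=[-] asks=[#5:7@101 #4:8@104]
After op 9 [order #7] limit_sell(price=95, qty=5): fills=none; bids=[-] asks=[#7:5@95 #5:7@101 #4:8@104]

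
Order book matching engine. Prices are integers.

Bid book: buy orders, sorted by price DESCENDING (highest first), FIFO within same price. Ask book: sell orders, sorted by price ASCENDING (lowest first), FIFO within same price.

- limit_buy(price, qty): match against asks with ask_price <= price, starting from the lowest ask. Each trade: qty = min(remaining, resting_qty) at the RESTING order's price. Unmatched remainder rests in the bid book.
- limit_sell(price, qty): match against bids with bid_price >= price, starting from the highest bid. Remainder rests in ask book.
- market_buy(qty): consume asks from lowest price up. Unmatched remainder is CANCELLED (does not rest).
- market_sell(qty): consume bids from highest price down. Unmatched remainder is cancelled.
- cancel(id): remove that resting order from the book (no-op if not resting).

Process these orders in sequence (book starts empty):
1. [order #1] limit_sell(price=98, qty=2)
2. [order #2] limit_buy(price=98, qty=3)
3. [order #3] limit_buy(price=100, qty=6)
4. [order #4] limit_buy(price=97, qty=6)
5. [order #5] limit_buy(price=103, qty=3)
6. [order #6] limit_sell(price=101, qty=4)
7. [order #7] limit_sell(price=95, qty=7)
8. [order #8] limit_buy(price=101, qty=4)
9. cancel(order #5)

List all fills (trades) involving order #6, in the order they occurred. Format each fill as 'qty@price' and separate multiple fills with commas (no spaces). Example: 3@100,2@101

Answer: 3@103,1@101

Derivation:
After op 1 [order #1] limit_sell(price=98, qty=2): fills=none; bids=[-] asks=[#1:2@98]
After op 2 [order #2] limit_buy(price=98, qty=3): fills=#2x#1:2@98; bids=[#2:1@98] asks=[-]
After op 3 [order #3] limit_buy(price=100, qty=6): fills=none; bids=[#3:6@100 #2:1@98] asks=[-]
After op 4 [order #4] limit_buy(price=97, qty=6): fills=none; bids=[#3:6@100 #2:1@98 #4:6@97] asks=[-]
After op 5 [order #5] limit_buy(price=103, qty=3): fills=none; bids=[#5:3@103 #3:6@100 #2:1@98 #4:6@97] asks=[-]
After op 6 [order #6] limit_sell(price=101, qty=4): fills=#5x#6:3@103; bids=[#3:6@100 #2:1@98 #4:6@97] asks=[#6:1@101]
After op 7 [order #7] limit_sell(price=95, qty=7): fills=#3x#7:6@100 #2x#7:1@98; bids=[#4:6@97] asks=[#6:1@101]
After op 8 [order #8] limit_buy(price=101, qty=4): fills=#8x#6:1@101; bids=[#8:3@101 #4:6@97] asks=[-]
After op 9 cancel(order #5): fills=none; bids=[#8:3@101 #4:6@97] asks=[-]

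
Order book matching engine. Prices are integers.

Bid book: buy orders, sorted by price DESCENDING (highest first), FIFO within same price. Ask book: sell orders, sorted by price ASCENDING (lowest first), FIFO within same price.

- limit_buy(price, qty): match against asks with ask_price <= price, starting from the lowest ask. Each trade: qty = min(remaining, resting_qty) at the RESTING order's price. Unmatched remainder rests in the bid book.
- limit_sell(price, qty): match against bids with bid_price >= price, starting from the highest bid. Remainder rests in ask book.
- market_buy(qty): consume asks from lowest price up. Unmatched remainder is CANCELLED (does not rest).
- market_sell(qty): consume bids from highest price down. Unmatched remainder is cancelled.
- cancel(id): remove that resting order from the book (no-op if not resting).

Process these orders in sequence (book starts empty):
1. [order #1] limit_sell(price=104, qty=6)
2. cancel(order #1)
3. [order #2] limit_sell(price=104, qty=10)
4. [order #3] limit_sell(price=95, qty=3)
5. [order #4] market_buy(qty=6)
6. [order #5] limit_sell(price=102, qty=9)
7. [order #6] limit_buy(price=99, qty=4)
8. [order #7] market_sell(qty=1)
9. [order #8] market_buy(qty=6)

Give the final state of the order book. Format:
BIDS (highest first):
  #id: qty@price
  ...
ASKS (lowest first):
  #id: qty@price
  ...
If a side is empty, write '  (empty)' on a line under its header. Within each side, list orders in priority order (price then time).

After op 1 [order #1] limit_sell(price=104, qty=6): fills=none; bids=[-] asks=[#1:6@104]
After op 2 cancel(order #1): fills=none; bids=[-] asks=[-]
After op 3 [order #2] limit_sell(price=104, qty=10): fills=none; bids=[-] asks=[#2:10@104]
After op 4 [order #3] limit_sell(price=95, qty=3): fills=none; bids=[-] asks=[#3:3@95 #2:10@104]
After op 5 [order #4] market_buy(qty=6): fills=#4x#3:3@95 #4x#2:3@104; bids=[-] asks=[#2:7@104]
After op 6 [order #5] limit_sell(price=102, qty=9): fills=none; bids=[-] asks=[#5:9@102 #2:7@104]
After op 7 [order #6] limit_buy(price=99, qty=4): fills=none; bids=[#6:4@99] asks=[#5:9@102 #2:7@104]
After op 8 [order #7] market_sell(qty=1): fills=#6x#7:1@99; bids=[#6:3@99] asks=[#5:9@102 #2:7@104]
After op 9 [order #8] market_buy(qty=6): fills=#8x#5:6@102; bids=[#6:3@99] asks=[#5:3@102 #2:7@104]

Answer: BIDS (highest first):
  #6: 3@99
ASKS (lowest first):
  #5: 3@102
  #2: 7@104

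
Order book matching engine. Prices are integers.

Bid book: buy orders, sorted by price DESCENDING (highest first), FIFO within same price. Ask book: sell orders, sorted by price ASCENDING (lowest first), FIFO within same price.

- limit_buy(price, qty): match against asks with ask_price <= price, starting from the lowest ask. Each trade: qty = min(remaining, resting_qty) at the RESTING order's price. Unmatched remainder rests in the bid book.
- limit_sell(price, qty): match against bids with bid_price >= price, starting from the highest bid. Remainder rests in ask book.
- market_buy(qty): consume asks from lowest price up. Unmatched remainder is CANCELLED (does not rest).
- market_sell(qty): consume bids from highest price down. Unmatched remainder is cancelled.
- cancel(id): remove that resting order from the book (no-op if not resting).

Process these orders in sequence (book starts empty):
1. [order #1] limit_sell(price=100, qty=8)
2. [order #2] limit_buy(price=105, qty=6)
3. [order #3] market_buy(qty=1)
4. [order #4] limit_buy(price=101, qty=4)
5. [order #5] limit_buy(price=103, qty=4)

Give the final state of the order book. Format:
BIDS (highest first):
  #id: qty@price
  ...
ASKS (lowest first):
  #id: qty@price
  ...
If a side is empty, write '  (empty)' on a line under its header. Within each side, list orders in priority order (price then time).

After op 1 [order #1] limit_sell(price=100, qty=8): fills=none; bids=[-] asks=[#1:8@100]
After op 2 [order #2] limit_buy(price=105, qty=6): fills=#2x#1:6@100; bids=[-] asks=[#1:2@100]
After op 3 [order #3] market_buy(qty=1): fills=#3x#1:1@100; bids=[-] asks=[#1:1@100]
After op 4 [order #4] limit_buy(price=101, qty=4): fills=#4x#1:1@100; bids=[#4:3@101] asks=[-]
After op 5 [order #5] limit_buy(price=103, qty=4): fills=none; bids=[#5:4@103 #4:3@101] asks=[-]

Answer: BIDS (highest first):
  #5: 4@103
  #4: 3@101
ASKS (lowest first):
  (empty)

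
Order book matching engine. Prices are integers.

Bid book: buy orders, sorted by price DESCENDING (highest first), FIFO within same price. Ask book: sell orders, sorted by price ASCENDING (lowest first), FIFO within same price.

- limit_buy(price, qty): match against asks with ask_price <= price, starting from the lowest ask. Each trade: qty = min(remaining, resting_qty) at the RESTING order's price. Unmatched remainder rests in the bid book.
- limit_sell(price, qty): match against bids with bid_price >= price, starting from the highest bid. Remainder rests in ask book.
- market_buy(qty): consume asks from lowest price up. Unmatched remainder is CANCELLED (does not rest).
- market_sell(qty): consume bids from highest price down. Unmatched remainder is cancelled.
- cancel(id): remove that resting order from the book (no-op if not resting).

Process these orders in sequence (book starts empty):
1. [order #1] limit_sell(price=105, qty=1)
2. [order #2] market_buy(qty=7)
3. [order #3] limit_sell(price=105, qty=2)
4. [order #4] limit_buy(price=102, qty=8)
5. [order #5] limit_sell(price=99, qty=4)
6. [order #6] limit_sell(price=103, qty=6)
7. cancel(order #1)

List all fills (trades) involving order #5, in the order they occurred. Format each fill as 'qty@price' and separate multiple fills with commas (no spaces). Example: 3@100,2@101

After op 1 [order #1] limit_sell(price=105, qty=1): fills=none; bids=[-] asks=[#1:1@105]
After op 2 [order #2] market_buy(qty=7): fills=#2x#1:1@105; bids=[-] asks=[-]
After op 3 [order #3] limit_sell(price=105, qty=2): fills=none; bids=[-] asks=[#3:2@105]
After op 4 [order #4] limit_buy(price=102, qty=8): fills=none; bids=[#4:8@102] asks=[#3:2@105]
After op 5 [order #5] limit_sell(price=99, qty=4): fills=#4x#5:4@102; bids=[#4:4@102] asks=[#3:2@105]
After op 6 [order #6] limit_sell(price=103, qty=6): fills=none; bids=[#4:4@102] asks=[#6:6@103 #3:2@105]
After op 7 cancel(order #1): fills=none; bids=[#4:4@102] asks=[#6:6@103 #3:2@105]

Answer: 4@102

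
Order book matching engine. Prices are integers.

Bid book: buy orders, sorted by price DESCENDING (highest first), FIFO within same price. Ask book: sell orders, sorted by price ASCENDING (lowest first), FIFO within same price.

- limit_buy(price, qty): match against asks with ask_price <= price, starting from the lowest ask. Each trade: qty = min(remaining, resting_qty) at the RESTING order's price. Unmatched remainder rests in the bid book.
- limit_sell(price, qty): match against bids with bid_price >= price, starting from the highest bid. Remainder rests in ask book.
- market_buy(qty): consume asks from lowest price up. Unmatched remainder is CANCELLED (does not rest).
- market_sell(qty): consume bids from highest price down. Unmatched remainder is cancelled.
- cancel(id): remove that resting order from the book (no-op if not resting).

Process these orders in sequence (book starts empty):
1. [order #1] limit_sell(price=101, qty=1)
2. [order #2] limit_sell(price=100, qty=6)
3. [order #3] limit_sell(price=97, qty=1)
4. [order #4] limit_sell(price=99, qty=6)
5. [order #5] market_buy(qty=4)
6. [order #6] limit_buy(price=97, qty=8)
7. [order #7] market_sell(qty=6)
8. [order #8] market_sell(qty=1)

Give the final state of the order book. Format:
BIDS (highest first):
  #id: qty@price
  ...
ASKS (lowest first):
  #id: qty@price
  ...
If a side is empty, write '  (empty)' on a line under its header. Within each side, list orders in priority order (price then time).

Answer: BIDS (highest first):
  #6: 1@97
ASKS (lowest first):
  #4: 3@99
  #2: 6@100
  #1: 1@101

Derivation:
After op 1 [order #1] limit_sell(price=101, qty=1): fills=none; bids=[-] asks=[#1:1@101]
After op 2 [order #2] limit_sell(price=100, qty=6): fills=none; bids=[-] asks=[#2:6@100 #1:1@101]
After op 3 [order #3] limit_sell(price=97, qty=1): fills=none; bids=[-] asks=[#3:1@97 #2:6@100 #1:1@101]
After op 4 [order #4] limit_sell(price=99, qty=6): fills=none; bids=[-] asks=[#3:1@97 #4:6@99 #2:6@100 #1:1@101]
After op 5 [order #5] market_buy(qty=4): fills=#5x#3:1@97 #5x#4:3@99; bids=[-] asks=[#4:3@99 #2:6@100 #1:1@101]
After op 6 [order #6] limit_buy(price=97, qty=8): fills=none; bids=[#6:8@97] asks=[#4:3@99 #2:6@100 #1:1@101]
After op 7 [order #7] market_sell(qty=6): fills=#6x#7:6@97; bids=[#6:2@97] asks=[#4:3@99 #2:6@100 #1:1@101]
After op 8 [order #8] market_sell(qty=1): fills=#6x#8:1@97; bids=[#6:1@97] asks=[#4:3@99 #2:6@100 #1:1@101]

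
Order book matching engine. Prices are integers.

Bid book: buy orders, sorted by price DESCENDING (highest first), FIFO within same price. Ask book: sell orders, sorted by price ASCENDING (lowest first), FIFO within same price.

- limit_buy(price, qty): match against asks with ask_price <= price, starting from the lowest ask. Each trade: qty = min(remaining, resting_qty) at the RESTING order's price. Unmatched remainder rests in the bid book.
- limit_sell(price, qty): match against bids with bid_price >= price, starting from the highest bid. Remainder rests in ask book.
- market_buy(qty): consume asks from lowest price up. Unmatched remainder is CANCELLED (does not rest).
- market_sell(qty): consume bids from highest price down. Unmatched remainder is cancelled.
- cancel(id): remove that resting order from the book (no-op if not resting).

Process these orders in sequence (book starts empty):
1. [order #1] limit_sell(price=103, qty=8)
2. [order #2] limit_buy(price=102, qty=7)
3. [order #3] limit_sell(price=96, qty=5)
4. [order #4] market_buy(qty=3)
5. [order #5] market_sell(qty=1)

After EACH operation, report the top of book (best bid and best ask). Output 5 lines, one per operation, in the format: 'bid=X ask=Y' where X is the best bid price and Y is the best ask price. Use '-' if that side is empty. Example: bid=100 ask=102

Answer: bid=- ask=103
bid=102 ask=103
bid=102 ask=103
bid=102 ask=103
bid=102 ask=103

Derivation:
After op 1 [order #1] limit_sell(price=103, qty=8): fills=none; bids=[-] asks=[#1:8@103]
After op 2 [order #2] limit_buy(price=102, qty=7): fills=none; bids=[#2:7@102] asks=[#1:8@103]
After op 3 [order #3] limit_sell(price=96, qty=5): fills=#2x#3:5@102; bids=[#2:2@102] asks=[#1:8@103]
After op 4 [order #4] market_buy(qty=3): fills=#4x#1:3@103; bids=[#2:2@102] asks=[#1:5@103]
After op 5 [order #5] market_sell(qty=1): fills=#2x#5:1@102; bids=[#2:1@102] asks=[#1:5@103]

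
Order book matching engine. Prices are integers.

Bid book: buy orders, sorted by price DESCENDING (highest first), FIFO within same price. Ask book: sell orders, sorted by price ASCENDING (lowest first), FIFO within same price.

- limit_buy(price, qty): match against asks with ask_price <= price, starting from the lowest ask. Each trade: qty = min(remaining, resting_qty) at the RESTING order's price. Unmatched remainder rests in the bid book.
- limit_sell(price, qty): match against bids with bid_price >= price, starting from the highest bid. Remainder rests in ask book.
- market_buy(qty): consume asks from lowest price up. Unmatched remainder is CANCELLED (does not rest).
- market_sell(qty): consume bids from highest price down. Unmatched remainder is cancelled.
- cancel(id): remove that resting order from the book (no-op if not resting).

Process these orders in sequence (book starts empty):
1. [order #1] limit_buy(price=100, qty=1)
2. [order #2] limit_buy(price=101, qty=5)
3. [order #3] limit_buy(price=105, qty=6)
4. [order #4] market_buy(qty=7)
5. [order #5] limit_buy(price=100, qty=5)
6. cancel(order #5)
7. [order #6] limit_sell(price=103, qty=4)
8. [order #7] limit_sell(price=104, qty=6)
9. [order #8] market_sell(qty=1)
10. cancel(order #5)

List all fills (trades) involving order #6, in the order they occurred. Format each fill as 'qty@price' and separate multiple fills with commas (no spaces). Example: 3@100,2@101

After op 1 [order #1] limit_buy(price=100, qty=1): fills=none; bids=[#1:1@100] asks=[-]
After op 2 [order #2] limit_buy(price=101, qty=5): fills=none; bids=[#2:5@101 #1:1@100] asks=[-]
After op 3 [order #3] limit_buy(price=105, qty=6): fills=none; bids=[#3:6@105 #2:5@101 #1:1@100] asks=[-]
After op 4 [order #4] market_buy(qty=7): fills=none; bids=[#3:6@105 #2:5@101 #1:1@100] asks=[-]
After op 5 [order #5] limit_buy(price=100, qty=5): fills=none; bids=[#3:6@105 #2:5@101 #1:1@100 #5:5@100] asks=[-]
After op 6 cancel(order #5): fills=none; bids=[#3:6@105 #2:5@101 #1:1@100] asks=[-]
After op 7 [order #6] limit_sell(price=103, qty=4): fills=#3x#6:4@105; bids=[#3:2@105 #2:5@101 #1:1@100] asks=[-]
After op 8 [order #7] limit_sell(price=104, qty=6): fills=#3x#7:2@105; bids=[#2:5@101 #1:1@100] asks=[#7:4@104]
After op 9 [order #8] market_sell(qty=1): fills=#2x#8:1@101; bids=[#2:4@101 #1:1@100] asks=[#7:4@104]
After op 10 cancel(order #5): fills=none; bids=[#2:4@101 #1:1@100] asks=[#7:4@104]

Answer: 4@105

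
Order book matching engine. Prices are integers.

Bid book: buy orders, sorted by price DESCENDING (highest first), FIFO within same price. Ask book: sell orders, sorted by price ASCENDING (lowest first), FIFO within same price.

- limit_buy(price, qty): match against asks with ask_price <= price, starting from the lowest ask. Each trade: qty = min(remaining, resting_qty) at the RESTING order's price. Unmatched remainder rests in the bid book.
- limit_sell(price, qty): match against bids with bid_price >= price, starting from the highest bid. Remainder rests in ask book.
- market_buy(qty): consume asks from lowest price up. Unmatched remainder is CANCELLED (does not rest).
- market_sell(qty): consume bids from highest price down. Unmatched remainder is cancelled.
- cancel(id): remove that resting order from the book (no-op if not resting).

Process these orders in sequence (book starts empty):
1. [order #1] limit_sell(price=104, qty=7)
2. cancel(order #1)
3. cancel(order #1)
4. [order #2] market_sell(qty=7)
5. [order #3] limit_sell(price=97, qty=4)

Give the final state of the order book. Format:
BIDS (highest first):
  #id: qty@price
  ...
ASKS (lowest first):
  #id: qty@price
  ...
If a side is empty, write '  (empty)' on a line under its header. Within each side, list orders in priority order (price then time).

After op 1 [order #1] limit_sell(price=104, qty=7): fills=none; bids=[-] asks=[#1:7@104]
After op 2 cancel(order #1): fills=none; bids=[-] asks=[-]
After op 3 cancel(order #1): fills=none; bids=[-] asks=[-]
After op 4 [order #2] market_sell(qty=7): fills=none; bids=[-] asks=[-]
After op 5 [order #3] limit_sell(price=97, qty=4): fills=none; bids=[-] asks=[#3:4@97]

Answer: BIDS (highest first):
  (empty)
ASKS (lowest first):
  #3: 4@97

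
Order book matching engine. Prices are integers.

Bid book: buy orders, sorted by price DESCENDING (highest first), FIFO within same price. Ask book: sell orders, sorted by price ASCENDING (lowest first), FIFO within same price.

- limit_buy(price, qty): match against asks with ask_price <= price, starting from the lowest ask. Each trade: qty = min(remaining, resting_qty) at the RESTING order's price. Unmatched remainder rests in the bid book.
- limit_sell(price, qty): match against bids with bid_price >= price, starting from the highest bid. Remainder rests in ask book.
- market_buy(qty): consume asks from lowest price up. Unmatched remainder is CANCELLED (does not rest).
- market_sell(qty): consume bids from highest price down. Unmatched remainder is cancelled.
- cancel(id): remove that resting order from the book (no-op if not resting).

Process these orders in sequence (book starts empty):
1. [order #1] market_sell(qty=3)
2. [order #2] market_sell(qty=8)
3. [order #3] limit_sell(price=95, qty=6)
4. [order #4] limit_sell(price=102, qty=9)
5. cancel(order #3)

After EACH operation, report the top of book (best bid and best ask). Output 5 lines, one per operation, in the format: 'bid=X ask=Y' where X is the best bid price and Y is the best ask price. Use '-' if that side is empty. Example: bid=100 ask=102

After op 1 [order #1] market_sell(qty=3): fills=none; bids=[-] asks=[-]
After op 2 [order #2] market_sell(qty=8): fills=none; bids=[-] asks=[-]
After op 3 [order #3] limit_sell(price=95, qty=6): fills=none; bids=[-] asks=[#3:6@95]
After op 4 [order #4] limit_sell(price=102, qty=9): fills=none; bids=[-] asks=[#3:6@95 #4:9@102]
After op 5 cancel(order #3): fills=none; bids=[-] asks=[#4:9@102]

Answer: bid=- ask=-
bid=- ask=-
bid=- ask=95
bid=- ask=95
bid=- ask=102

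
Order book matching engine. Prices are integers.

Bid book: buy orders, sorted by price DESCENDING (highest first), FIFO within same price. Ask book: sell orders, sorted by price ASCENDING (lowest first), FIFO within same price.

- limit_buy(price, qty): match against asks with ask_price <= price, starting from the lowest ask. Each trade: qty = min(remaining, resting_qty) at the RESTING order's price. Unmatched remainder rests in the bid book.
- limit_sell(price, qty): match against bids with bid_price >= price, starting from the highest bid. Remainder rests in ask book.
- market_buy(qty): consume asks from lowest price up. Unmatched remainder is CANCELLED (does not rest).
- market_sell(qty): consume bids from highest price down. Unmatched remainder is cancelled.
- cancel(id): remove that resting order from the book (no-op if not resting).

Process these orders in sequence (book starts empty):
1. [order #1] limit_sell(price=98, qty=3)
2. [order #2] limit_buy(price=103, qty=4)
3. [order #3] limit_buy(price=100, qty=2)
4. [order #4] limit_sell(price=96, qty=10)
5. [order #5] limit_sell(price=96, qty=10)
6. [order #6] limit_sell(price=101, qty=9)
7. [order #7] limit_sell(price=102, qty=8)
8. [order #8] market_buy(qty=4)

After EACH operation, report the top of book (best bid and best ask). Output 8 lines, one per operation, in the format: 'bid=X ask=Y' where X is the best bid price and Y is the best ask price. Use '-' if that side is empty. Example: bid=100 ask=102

Answer: bid=- ask=98
bid=103 ask=-
bid=103 ask=-
bid=- ask=96
bid=- ask=96
bid=- ask=96
bid=- ask=96
bid=- ask=96

Derivation:
After op 1 [order #1] limit_sell(price=98, qty=3): fills=none; bids=[-] asks=[#1:3@98]
After op 2 [order #2] limit_buy(price=103, qty=4): fills=#2x#1:3@98; bids=[#2:1@103] asks=[-]
After op 3 [order #3] limit_buy(price=100, qty=2): fills=none; bids=[#2:1@103 #3:2@100] asks=[-]
After op 4 [order #4] limit_sell(price=96, qty=10): fills=#2x#4:1@103 #3x#4:2@100; bids=[-] asks=[#4:7@96]
After op 5 [order #5] limit_sell(price=96, qty=10): fills=none; bids=[-] asks=[#4:7@96 #5:10@96]
After op 6 [order #6] limit_sell(price=101, qty=9): fills=none; bids=[-] asks=[#4:7@96 #5:10@96 #6:9@101]
After op 7 [order #7] limit_sell(price=102, qty=8): fills=none; bids=[-] asks=[#4:7@96 #5:10@96 #6:9@101 #7:8@102]
After op 8 [order #8] market_buy(qty=4): fills=#8x#4:4@96; bids=[-] asks=[#4:3@96 #5:10@96 #6:9@101 #7:8@102]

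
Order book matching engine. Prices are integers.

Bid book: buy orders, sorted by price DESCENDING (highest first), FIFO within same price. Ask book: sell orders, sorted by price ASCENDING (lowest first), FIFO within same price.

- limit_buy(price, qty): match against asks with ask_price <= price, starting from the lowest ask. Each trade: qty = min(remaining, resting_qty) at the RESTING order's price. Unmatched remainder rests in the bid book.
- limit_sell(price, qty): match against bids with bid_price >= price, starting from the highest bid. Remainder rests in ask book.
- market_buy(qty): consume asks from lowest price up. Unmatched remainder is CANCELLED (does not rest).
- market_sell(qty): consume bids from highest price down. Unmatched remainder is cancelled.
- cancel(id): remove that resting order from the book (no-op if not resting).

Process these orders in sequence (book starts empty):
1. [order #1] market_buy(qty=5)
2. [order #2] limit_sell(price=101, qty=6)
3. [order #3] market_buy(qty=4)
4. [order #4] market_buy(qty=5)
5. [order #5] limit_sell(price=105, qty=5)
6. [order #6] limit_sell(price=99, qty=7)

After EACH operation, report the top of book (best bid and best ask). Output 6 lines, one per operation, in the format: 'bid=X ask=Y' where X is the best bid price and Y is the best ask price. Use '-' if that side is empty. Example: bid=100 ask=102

Answer: bid=- ask=-
bid=- ask=101
bid=- ask=101
bid=- ask=-
bid=- ask=105
bid=- ask=99

Derivation:
After op 1 [order #1] market_buy(qty=5): fills=none; bids=[-] asks=[-]
After op 2 [order #2] limit_sell(price=101, qty=6): fills=none; bids=[-] asks=[#2:6@101]
After op 3 [order #3] market_buy(qty=4): fills=#3x#2:4@101; bids=[-] asks=[#2:2@101]
After op 4 [order #4] market_buy(qty=5): fills=#4x#2:2@101; bids=[-] asks=[-]
After op 5 [order #5] limit_sell(price=105, qty=5): fills=none; bids=[-] asks=[#5:5@105]
After op 6 [order #6] limit_sell(price=99, qty=7): fills=none; bids=[-] asks=[#6:7@99 #5:5@105]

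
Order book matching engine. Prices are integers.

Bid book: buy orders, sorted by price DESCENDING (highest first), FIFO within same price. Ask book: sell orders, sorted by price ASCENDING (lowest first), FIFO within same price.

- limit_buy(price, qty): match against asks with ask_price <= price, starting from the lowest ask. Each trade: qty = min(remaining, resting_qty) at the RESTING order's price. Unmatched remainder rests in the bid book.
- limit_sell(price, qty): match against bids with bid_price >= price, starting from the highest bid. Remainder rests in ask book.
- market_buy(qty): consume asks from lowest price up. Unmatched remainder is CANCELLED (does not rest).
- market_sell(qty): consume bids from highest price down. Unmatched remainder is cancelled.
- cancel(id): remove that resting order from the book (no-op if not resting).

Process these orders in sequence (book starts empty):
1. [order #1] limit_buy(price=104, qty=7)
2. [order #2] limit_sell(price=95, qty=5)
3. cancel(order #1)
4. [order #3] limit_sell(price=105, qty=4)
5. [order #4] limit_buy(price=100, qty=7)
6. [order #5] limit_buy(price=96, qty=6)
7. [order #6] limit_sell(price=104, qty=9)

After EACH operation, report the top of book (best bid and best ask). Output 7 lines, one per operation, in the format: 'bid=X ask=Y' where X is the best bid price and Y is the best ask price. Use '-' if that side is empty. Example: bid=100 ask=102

Answer: bid=104 ask=-
bid=104 ask=-
bid=- ask=-
bid=- ask=105
bid=100 ask=105
bid=100 ask=105
bid=100 ask=104

Derivation:
After op 1 [order #1] limit_buy(price=104, qty=7): fills=none; bids=[#1:7@104] asks=[-]
After op 2 [order #2] limit_sell(price=95, qty=5): fills=#1x#2:5@104; bids=[#1:2@104] asks=[-]
After op 3 cancel(order #1): fills=none; bids=[-] asks=[-]
After op 4 [order #3] limit_sell(price=105, qty=4): fills=none; bids=[-] asks=[#3:4@105]
After op 5 [order #4] limit_buy(price=100, qty=7): fills=none; bids=[#4:7@100] asks=[#3:4@105]
After op 6 [order #5] limit_buy(price=96, qty=6): fills=none; bids=[#4:7@100 #5:6@96] asks=[#3:4@105]
After op 7 [order #6] limit_sell(price=104, qty=9): fills=none; bids=[#4:7@100 #5:6@96] asks=[#6:9@104 #3:4@105]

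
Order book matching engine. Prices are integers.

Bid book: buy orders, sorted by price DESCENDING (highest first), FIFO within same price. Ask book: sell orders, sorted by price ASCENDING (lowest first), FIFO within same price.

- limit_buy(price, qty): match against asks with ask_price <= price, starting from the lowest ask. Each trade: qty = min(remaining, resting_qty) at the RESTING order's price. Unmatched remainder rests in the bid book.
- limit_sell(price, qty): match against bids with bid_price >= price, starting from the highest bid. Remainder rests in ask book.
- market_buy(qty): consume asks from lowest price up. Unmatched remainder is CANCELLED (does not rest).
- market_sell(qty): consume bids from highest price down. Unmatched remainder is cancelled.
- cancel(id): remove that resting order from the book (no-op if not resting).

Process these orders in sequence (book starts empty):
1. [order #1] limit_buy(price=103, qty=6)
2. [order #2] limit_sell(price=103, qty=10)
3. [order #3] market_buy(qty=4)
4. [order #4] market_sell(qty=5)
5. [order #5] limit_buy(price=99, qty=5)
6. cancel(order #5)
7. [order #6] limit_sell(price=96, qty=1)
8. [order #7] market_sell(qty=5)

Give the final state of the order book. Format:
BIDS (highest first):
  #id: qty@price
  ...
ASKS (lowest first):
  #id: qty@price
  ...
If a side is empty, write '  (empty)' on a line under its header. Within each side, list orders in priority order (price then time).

After op 1 [order #1] limit_buy(price=103, qty=6): fills=none; bids=[#1:6@103] asks=[-]
After op 2 [order #2] limit_sell(price=103, qty=10): fills=#1x#2:6@103; bids=[-] asks=[#2:4@103]
After op 3 [order #3] market_buy(qty=4): fills=#3x#2:4@103; bids=[-] asks=[-]
After op 4 [order #4] market_sell(qty=5): fills=none; bids=[-] asks=[-]
After op 5 [order #5] limit_buy(price=99, qty=5): fills=none; bids=[#5:5@99] asks=[-]
After op 6 cancel(order #5): fills=none; bids=[-] asks=[-]
After op 7 [order #6] limit_sell(price=96, qty=1): fills=none; bids=[-] asks=[#6:1@96]
After op 8 [order #7] market_sell(qty=5): fills=none; bids=[-] asks=[#6:1@96]

Answer: BIDS (highest first):
  (empty)
ASKS (lowest first):
  #6: 1@96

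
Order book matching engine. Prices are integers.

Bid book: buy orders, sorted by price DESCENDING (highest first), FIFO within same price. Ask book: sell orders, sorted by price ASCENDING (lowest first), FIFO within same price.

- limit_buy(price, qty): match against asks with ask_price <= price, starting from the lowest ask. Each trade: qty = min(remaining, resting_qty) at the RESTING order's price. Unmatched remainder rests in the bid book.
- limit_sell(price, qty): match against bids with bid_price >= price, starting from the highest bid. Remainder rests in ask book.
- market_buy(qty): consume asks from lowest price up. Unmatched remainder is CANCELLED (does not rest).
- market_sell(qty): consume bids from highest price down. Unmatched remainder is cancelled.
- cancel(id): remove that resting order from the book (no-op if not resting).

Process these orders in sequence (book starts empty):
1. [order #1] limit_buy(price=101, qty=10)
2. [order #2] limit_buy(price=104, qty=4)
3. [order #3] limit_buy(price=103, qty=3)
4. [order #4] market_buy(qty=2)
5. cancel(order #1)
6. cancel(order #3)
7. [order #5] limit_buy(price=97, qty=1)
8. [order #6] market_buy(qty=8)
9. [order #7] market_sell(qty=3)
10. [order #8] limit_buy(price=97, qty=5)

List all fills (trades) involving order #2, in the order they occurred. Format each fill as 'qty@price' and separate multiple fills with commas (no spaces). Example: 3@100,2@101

After op 1 [order #1] limit_buy(price=101, qty=10): fills=none; bids=[#1:10@101] asks=[-]
After op 2 [order #2] limit_buy(price=104, qty=4): fills=none; bids=[#2:4@104 #1:10@101] asks=[-]
After op 3 [order #3] limit_buy(price=103, qty=3): fills=none; bids=[#2:4@104 #3:3@103 #1:10@101] asks=[-]
After op 4 [order #4] market_buy(qty=2): fills=none; bids=[#2:4@104 #3:3@103 #1:10@101] asks=[-]
After op 5 cancel(order #1): fills=none; bids=[#2:4@104 #3:3@103] asks=[-]
After op 6 cancel(order #3): fills=none; bids=[#2:4@104] asks=[-]
After op 7 [order #5] limit_buy(price=97, qty=1): fills=none; bids=[#2:4@104 #5:1@97] asks=[-]
After op 8 [order #6] market_buy(qty=8): fills=none; bids=[#2:4@104 #5:1@97] asks=[-]
After op 9 [order #7] market_sell(qty=3): fills=#2x#7:3@104; bids=[#2:1@104 #5:1@97] asks=[-]
After op 10 [order #8] limit_buy(price=97, qty=5): fills=none; bids=[#2:1@104 #5:1@97 #8:5@97] asks=[-]

Answer: 3@104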